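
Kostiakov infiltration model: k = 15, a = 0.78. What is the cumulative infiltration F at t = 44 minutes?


F = k * t^a = 15 * 44^0.78
F = 15 * 19.137847

287.0677 mm


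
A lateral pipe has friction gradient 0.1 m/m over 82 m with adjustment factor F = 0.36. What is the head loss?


hf = J * L * F = 0.1 * 82 * 0.36 = 2.9520 m

2.9520 m


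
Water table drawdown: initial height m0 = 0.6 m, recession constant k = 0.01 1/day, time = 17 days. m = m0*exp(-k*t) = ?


m = m0 * exp(-k*t)
m = 0.6 * exp(-0.01 * 17)
m = 0.6 * exp(-0.1700)

0.5062 m


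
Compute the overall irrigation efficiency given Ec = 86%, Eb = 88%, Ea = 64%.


Ec = 0.86, Eb = 0.88, Ea = 0.64
E = 0.86 * 0.88 * 0.64 * 100 = 48.4352%

48.4352 %


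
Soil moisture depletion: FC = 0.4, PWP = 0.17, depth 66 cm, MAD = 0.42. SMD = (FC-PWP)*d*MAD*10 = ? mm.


SMD = (FC - PWP) * d * MAD * 10
SMD = (0.4 - 0.17) * 66 * 0.42 * 10
SMD = 0.2300 * 66 * 0.42 * 10

63.7560 mm


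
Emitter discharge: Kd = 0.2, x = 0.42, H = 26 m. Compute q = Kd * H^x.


q = Kd * H^x = 0.2 * 26^0.42 = 0.2 * 3.929061

0.7858 L/h


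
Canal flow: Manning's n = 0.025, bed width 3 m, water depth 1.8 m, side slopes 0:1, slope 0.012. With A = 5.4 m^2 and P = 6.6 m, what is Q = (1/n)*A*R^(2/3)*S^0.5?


R = A/P = 5.4/6.6 = 0.818182
Q = (1/0.025) * 5.4 * 0.818182^(2/3) * 0.012^0.5

20.6988 m^3/s


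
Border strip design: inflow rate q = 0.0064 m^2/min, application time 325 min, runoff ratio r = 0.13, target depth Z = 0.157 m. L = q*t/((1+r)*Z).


L = q*t/((1+r)*Z)
L = 0.0064*325/((1+0.13)*0.157)
L = 2.08/0.17741

11.7243 m


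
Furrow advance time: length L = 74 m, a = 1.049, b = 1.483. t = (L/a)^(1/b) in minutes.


t = (L/a)^(1/b)
t = (74/1.049)^(1/1.483)
t = 70.543375^(1/1.483)

17.6372 min


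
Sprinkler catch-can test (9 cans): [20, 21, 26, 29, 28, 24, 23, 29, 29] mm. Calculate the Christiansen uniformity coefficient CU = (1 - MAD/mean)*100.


mean = 25.444444 mm
MAD = 3.061728 mm
CU = (1 - 3.061728/25.444444)*100

87.9670 %


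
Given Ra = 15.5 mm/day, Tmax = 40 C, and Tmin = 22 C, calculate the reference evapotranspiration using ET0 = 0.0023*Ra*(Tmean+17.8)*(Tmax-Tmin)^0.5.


Tmean = (Tmax + Tmin)/2 = (40 + 22)/2 = 31.0
ET0 = 0.0023 * 15.5 * (31.0 + 17.8) * sqrt(40 - 22)
ET0 = 0.0023 * 15.5 * 48.8 * 4.242641

7.3810 mm/day


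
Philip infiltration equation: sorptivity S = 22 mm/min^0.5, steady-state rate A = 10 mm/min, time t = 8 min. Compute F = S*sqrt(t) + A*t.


F = S*sqrt(t) + A*t
F = 22*sqrt(8) + 10*8
F = 22*2.828427 + 80

142.2254 mm


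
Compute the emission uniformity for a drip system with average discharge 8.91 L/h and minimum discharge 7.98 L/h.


EU = (q_min/q_avg)*100 = (7.98/8.91)*100 = 89.5623%

89.5623 %


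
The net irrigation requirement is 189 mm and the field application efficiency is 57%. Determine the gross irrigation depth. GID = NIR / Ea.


Ea = 57% = 0.57
GID = NIR / Ea = 189 / 0.57 = 331.5789 mm

331.5789 mm


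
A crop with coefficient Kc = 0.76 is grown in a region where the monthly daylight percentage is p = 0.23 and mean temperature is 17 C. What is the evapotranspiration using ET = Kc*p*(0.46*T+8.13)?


ET = Kc * p * (0.46*T + 8.13)
ET = 0.76 * 0.23 * (0.46*17 + 8.13)
ET = 0.76 * 0.23 * 15.9500

2.7881 mm/day


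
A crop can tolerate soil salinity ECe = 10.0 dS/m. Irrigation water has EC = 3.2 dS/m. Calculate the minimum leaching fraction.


LR = ECiw / (5*ECe - ECiw)
LR = 3.2 / (5*10.0 - 3.2)
LR = 3.2 / 46.8000

0.0684


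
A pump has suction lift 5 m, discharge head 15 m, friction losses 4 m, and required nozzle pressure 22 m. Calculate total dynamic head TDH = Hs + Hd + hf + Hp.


TDH = Hs + Hd + hf + Hp = 5 + 15 + 4 + 22 = 46

46 m


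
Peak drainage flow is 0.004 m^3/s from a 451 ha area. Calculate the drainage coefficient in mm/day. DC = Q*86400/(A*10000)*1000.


DC = Q * 86400 / (A * 10000) * 1000
DC = 0.004 * 86400 / (451 * 10000) * 1000
DC = 345600.0000 / 4510000

0.0766 mm/day


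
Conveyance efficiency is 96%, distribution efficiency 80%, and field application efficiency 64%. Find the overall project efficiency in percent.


Ec = 0.96, Eb = 0.8, Ea = 0.64
E = 0.96 * 0.8 * 0.64 * 100 = 49.1520%

49.1520 %


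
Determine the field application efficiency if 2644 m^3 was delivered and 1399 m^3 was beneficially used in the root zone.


Ea = V_root / V_field * 100 = 1399 / 2644 * 100 = 52.9123%

52.9123 %


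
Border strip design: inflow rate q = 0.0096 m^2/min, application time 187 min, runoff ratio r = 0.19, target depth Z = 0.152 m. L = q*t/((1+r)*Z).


L = q*t/((1+r)*Z)
L = 0.0096*187/((1+0.19)*0.152)
L = 1.7952/0.18088

9.9248 m


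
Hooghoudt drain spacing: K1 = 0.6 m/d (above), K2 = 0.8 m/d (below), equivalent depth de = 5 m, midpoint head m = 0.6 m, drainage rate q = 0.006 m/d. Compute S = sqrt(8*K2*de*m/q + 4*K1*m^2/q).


S^2 = 8*K2*de*m/q + 4*K1*m^2/q
S^2 = 8*0.8*5*0.6/0.006 + 4*0.6*0.6^2/0.006
S = sqrt(3344.0000)

57.8273 m


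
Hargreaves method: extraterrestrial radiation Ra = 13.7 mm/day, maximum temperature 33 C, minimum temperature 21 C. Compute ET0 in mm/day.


Tmean = (Tmax + Tmin)/2 = (33 + 21)/2 = 27.0
ET0 = 0.0023 * 13.7 * (27.0 + 17.8) * sqrt(33 - 21)
ET0 = 0.0023 * 13.7 * 44.8 * 3.464102

4.8901 mm/day


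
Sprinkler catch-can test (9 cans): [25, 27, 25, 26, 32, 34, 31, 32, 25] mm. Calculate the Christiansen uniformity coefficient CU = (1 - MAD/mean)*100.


mean = 28.555556 mm
MAD = 3.283951 mm
CU = (1 - 3.283951/28.555556)*100

88.4998 %


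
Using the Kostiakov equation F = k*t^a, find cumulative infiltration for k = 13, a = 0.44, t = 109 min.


F = k * t^a = 13 * 109^0.44
F = 13 * 7.878938

102.4262 mm


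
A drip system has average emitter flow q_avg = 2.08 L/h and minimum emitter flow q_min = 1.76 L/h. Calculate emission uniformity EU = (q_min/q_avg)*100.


EU = (q_min/q_avg)*100 = (1.76/2.08)*100 = 84.6154%

84.6154 %


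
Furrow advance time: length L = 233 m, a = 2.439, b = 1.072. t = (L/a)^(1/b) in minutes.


t = (L/a)^(1/b)
t = (233/2.439)^(1/1.072)
t = 95.530955^(1/1.072)

70.3314 min


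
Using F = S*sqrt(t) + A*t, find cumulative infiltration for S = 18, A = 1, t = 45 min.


F = S*sqrt(t) + A*t
F = 18*sqrt(45) + 1*45
F = 18*6.708204 + 45

165.7477 mm


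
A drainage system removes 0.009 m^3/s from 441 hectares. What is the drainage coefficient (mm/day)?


DC = Q * 86400 / (A * 10000) * 1000
DC = 0.009 * 86400 / (441 * 10000) * 1000
DC = 777600.0000 / 4410000

0.1763 mm/day


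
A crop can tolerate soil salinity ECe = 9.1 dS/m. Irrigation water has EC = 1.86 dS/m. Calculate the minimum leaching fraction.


LR = ECiw / (5*ECe - ECiw)
LR = 1.86 / (5*9.1 - 1.86)
LR = 1.86 / 43.6400

0.0426


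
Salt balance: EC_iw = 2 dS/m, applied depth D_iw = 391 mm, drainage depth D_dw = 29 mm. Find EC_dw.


EC_dw = EC_iw * D_iw / D_dw
EC_dw = 2 * 391 / 29
EC_dw = 782 / 29

26.9655 dS/m


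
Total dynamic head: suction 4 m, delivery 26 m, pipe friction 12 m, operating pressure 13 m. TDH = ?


TDH = Hs + Hd + hf + Hp = 4 + 26 + 12 + 13 = 55

55 m


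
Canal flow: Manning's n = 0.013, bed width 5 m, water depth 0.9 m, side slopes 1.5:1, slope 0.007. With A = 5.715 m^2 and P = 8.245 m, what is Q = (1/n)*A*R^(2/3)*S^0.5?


R = A/P = 5.715/8.245 = 0.693147
Q = (1/0.013) * 5.715 * 0.693147^(2/3) * 0.007^0.5

28.8075 m^3/s


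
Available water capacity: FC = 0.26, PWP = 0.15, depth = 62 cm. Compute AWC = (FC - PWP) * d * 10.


AWC = (FC - PWP) * d * 10
AWC = (0.26 - 0.15) * 62 * 10
AWC = 0.1100 * 62 * 10

68.2000 mm


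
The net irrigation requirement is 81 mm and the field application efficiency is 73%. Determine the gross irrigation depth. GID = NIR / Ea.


Ea = 73% = 0.73
GID = NIR / Ea = 81 / 0.73 = 110.9589 mm

110.9589 mm


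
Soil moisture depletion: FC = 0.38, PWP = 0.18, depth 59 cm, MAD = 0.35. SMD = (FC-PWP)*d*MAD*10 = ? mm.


SMD = (FC - PWP) * d * MAD * 10
SMD = (0.38 - 0.18) * 59 * 0.35 * 10
SMD = 0.2000 * 59 * 0.35 * 10

41.3000 mm


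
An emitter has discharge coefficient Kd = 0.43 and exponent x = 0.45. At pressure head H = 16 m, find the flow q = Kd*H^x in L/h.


q = Kd * H^x = 0.43 * 16^0.45 = 0.43 * 3.482202

1.4973 L/h


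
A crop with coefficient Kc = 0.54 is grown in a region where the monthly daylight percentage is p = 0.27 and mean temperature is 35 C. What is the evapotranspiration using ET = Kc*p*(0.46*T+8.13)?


ET = Kc * p * (0.46*T + 8.13)
ET = 0.54 * 0.27 * (0.46*35 + 8.13)
ET = 0.54 * 0.27 * 24.2300

3.5327 mm/day


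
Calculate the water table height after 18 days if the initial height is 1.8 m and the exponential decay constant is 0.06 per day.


m = m0 * exp(-k*t)
m = 1.8 * exp(-0.06 * 18)
m = 1.8 * exp(-1.0800)

0.6113 m


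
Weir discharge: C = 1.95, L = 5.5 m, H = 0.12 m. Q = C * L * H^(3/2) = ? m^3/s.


Q = C * L * H^(3/2) = 1.95 * 5.5 * 0.12^1.5 = 1.95 * 5.5 * 0.041569

0.4458 m^3/s


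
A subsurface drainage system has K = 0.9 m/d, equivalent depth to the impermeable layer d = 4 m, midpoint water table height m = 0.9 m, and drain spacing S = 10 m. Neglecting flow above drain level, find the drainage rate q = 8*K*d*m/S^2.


q = 8*K*d*m/S^2
q = 8*0.9*4*0.9/10^2
q = 25.9200 / 100

0.2592 m/d


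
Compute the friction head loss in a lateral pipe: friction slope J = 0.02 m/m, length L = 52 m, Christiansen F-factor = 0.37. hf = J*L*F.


hf = J * L * F = 0.02 * 52 * 0.37 = 0.3848 m

0.3848 m


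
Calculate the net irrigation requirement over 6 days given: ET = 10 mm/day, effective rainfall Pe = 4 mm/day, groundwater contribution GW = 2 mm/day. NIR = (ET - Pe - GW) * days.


Daily deficit = ET - Pe - GW = 10 - 4 - 2 = 4 mm/day
NIR = 4 * 6 = 24 mm

24.0000 mm


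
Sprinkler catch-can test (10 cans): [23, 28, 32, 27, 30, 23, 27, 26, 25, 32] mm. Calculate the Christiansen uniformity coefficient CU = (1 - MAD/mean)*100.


mean = 27.300000 mm
MAD = 2.560000 mm
CU = (1 - 2.560000/27.300000)*100

90.6227 %


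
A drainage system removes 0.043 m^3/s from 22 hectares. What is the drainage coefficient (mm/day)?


DC = Q * 86400 / (A * 10000) * 1000
DC = 0.043 * 86400 / (22 * 10000) * 1000
DC = 3715200.0000 / 220000

16.8873 mm/day


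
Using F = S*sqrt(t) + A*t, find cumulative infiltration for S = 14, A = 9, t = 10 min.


F = S*sqrt(t) + A*t
F = 14*sqrt(10) + 9*10
F = 14*3.162278 + 90

134.2719 mm


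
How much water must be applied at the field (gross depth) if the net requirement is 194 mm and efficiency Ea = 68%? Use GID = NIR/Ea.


Ea = 68% = 0.68
GID = NIR / Ea = 194 / 0.68 = 285.2941 mm

285.2941 mm


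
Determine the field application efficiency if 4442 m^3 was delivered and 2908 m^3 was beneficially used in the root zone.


Ea = V_root / V_field * 100 = 2908 / 4442 * 100 = 65.4660%

65.4660 %


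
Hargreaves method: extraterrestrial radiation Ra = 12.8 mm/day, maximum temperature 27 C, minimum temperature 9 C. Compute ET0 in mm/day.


Tmean = (Tmax + Tmin)/2 = (27 + 9)/2 = 18.0
ET0 = 0.0023 * 12.8 * (18.0 + 17.8) * sqrt(27 - 9)
ET0 = 0.0023 * 12.8 * 35.8 * 4.242641

4.4715 mm/day


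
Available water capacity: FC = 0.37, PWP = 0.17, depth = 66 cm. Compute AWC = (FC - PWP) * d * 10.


AWC = (FC - PWP) * d * 10
AWC = (0.37 - 0.17) * 66 * 10
AWC = 0.2000 * 66 * 10

132.0000 mm


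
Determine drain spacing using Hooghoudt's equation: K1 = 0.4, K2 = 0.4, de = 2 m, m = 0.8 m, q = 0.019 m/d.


S^2 = 8*K2*de*m/q + 4*K1*m^2/q
S^2 = 8*0.4*2*0.8/0.019 + 4*0.4*0.8^2/0.019
S = sqrt(323.3684)

17.9824 m


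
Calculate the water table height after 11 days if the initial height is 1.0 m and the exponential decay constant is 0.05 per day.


m = m0 * exp(-k*t)
m = 1.0 * exp(-0.05 * 11)
m = 1.0 * exp(-0.5500)

0.5769 m


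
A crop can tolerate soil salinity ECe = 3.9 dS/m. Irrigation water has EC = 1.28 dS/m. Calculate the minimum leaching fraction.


LR = ECiw / (5*ECe - ECiw)
LR = 1.28 / (5*3.9 - 1.28)
LR = 1.28 / 18.2200

0.0703


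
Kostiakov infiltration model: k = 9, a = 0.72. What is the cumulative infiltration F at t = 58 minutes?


F = k * t^a = 9 * 58^0.72
F = 9 * 18.606649

167.4598 mm


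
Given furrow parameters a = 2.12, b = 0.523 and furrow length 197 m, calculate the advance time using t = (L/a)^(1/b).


t = (L/a)^(1/b)
t = (197/2.12)^(1/0.523)
t = 92.924528^(1/0.523)

5796.3629 min


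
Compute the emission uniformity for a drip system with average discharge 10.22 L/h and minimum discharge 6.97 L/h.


EU = (q_min/q_avg)*100 = (6.97/10.22)*100 = 68.1996%

68.1996 %


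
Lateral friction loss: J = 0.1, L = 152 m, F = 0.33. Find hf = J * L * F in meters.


hf = J * L * F = 0.1 * 152 * 0.33 = 5.0160 m

5.0160 m


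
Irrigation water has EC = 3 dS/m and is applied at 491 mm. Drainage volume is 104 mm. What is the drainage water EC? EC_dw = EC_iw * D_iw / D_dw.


EC_dw = EC_iw * D_iw / D_dw
EC_dw = 3 * 491 / 104
EC_dw = 1473 / 104

14.1635 dS/m


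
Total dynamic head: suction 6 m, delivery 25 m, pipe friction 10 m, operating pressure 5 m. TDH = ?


TDH = Hs + Hd + hf + Hp = 6 + 25 + 10 + 5 = 46

46 m


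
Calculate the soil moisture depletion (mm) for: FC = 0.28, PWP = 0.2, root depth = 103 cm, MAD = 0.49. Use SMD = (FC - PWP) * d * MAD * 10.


SMD = (FC - PWP) * d * MAD * 10
SMD = (0.28 - 0.2) * 103 * 0.49 * 10
SMD = 0.0800 * 103 * 0.49 * 10

40.3760 mm


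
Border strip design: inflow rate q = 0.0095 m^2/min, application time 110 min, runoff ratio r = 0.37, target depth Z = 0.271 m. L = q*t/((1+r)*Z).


L = q*t/((1+r)*Z)
L = 0.0095*110/((1+0.37)*0.271)
L = 1.045/0.37127

2.8147 m


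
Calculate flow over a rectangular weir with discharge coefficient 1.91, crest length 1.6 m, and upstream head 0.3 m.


Q = C * L * H^(3/2) = 1.91 * 1.6 * 0.3^1.5 = 1.91 * 1.6 * 0.164317

0.5022 m^3/s


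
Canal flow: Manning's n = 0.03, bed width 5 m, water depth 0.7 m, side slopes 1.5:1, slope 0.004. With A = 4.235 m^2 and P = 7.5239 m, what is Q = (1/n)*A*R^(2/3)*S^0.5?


R = A/P = 4.235/7.5239 = 0.562873
Q = (1/0.03) * 4.235 * 0.562873^(2/3) * 0.004^0.5

6.0865 m^3/s


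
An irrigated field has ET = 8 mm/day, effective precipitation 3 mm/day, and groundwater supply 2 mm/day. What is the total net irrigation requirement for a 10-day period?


Daily deficit = ET - Pe - GW = 8 - 3 - 2 = 3 mm/day
NIR = 3 * 10 = 30 mm

30.0000 mm


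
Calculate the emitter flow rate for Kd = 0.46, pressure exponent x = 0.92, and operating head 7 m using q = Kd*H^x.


q = Kd * H^x = 0.46 * 7^0.92 = 0.46 * 5.990874

2.7558 L/h


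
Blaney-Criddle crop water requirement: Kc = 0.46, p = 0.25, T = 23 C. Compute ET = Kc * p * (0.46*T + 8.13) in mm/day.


ET = Kc * p * (0.46*T + 8.13)
ET = 0.46 * 0.25 * (0.46*23 + 8.13)
ET = 0.46 * 0.25 * 18.7100

2.1517 mm/day


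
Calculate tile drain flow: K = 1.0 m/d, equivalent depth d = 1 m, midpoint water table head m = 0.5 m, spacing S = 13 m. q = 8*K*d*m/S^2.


q = 8*K*d*m/S^2
q = 8*1.0*1*0.5/13^2
q = 4.0000 / 169

0.0237 m/d


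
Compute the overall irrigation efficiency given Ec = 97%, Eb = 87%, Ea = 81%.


Ec = 0.97, Eb = 0.87, Ea = 0.81
E = 0.97 * 0.87 * 0.81 * 100 = 68.3559%

68.3559 %


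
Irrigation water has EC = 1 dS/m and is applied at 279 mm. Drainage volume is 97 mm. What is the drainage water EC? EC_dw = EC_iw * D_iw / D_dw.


EC_dw = EC_iw * D_iw / D_dw
EC_dw = 1 * 279 / 97
EC_dw = 279 / 97

2.8763 dS/m


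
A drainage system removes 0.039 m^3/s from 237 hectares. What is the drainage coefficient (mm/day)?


DC = Q * 86400 / (A * 10000) * 1000
DC = 0.039 * 86400 / (237 * 10000) * 1000
DC = 3369600.0000 / 2370000

1.4218 mm/day


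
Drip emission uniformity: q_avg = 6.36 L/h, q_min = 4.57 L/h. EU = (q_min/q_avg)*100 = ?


EU = (q_min/q_avg)*100 = (4.57/6.36)*100 = 71.8553%

71.8553 %


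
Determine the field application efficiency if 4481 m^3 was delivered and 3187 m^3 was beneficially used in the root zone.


Ea = V_root / V_field * 100 = 3187 / 4481 * 100 = 71.1225%

71.1225 %


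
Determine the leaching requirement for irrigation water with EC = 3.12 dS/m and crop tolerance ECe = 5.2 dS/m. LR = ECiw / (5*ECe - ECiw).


LR = ECiw / (5*ECe - ECiw)
LR = 3.12 / (5*5.2 - 3.12)
LR = 3.12 / 22.8800

0.1364


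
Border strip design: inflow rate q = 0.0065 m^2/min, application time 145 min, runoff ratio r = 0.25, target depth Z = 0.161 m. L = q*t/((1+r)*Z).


L = q*t/((1+r)*Z)
L = 0.0065*145/((1+0.25)*0.161)
L = 0.9425/0.20125

4.6832 m


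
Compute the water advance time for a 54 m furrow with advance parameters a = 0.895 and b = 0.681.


t = (L/a)^(1/b)
t = (54/0.895)^(1/0.681)
t = 60.335196^(1/0.681)

411.7573 min


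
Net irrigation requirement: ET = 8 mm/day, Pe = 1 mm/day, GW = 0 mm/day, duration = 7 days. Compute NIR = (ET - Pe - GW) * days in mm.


Daily deficit = ET - Pe - GW = 8 - 1 - 0 = 7 mm/day
NIR = 7 * 7 = 49 mm

49.0000 mm


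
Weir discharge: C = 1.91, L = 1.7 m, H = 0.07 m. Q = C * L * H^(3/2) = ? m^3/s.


Q = C * L * H^(3/2) = 1.91 * 1.7 * 0.07^1.5 = 1.91 * 1.7 * 0.018520

0.0601 m^3/s


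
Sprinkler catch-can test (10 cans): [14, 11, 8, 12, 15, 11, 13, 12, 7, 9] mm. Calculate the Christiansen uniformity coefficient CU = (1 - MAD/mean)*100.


mean = 11.200000 mm
MAD = 2.000000 mm
CU = (1 - 2.000000/11.200000)*100

82.1429 %


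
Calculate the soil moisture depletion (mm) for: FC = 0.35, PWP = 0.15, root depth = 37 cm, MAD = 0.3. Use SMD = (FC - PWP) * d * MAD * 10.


SMD = (FC - PWP) * d * MAD * 10
SMD = (0.35 - 0.15) * 37 * 0.3 * 10
SMD = 0.2000 * 37 * 0.3 * 10

22.2000 mm


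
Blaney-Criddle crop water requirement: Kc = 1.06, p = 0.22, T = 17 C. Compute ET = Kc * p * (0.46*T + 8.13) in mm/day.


ET = Kc * p * (0.46*T + 8.13)
ET = 1.06 * 0.22 * (0.46*17 + 8.13)
ET = 1.06 * 0.22 * 15.9500

3.7195 mm/day


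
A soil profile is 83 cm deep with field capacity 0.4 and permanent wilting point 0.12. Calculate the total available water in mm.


AWC = (FC - PWP) * d * 10
AWC = (0.4 - 0.12) * 83 * 10
AWC = 0.2800 * 83 * 10

232.4000 mm


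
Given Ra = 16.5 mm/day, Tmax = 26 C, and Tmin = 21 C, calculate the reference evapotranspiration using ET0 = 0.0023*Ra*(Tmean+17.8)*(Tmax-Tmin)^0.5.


Tmean = (Tmax + Tmin)/2 = (26 + 21)/2 = 23.5
ET0 = 0.0023 * 16.5 * (23.5 + 17.8) * sqrt(26 - 21)
ET0 = 0.0023 * 16.5 * 41.3 * 2.236068

3.5047 mm/day


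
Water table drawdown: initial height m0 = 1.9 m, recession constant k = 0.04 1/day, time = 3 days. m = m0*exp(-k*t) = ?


m = m0 * exp(-k*t)
m = 1.9 * exp(-0.04 * 3)
m = 1.9 * exp(-0.1200)

1.6851 m


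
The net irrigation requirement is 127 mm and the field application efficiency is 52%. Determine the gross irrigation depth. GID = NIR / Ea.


Ea = 52% = 0.52
GID = NIR / Ea = 127 / 0.52 = 244.2308 mm

244.2308 mm


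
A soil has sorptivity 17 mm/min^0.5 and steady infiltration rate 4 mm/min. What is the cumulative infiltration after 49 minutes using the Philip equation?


F = S*sqrt(t) + A*t
F = 17*sqrt(49) + 4*49
F = 17*7.000000 + 196

315.0000 mm


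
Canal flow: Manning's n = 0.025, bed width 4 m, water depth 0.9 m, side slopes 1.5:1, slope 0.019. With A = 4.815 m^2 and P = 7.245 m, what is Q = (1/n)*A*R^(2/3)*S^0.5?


R = A/P = 4.815/7.245 = 0.664596
Q = (1/0.025) * 4.815 * 0.664596^(2/3) * 0.019^0.5

20.2180 m^3/s


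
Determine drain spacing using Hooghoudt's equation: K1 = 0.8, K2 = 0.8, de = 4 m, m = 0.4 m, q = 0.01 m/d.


S^2 = 8*K2*de*m/q + 4*K1*m^2/q
S^2 = 8*0.8*4*0.4/0.01 + 4*0.8*0.4^2/0.01
S = sqrt(1075.2000)

32.7902 m


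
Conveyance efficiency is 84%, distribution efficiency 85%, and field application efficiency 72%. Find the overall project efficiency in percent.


Ec = 0.84, Eb = 0.85, Ea = 0.72
E = 0.84 * 0.85 * 0.72 * 100 = 51.4080%

51.4080 %


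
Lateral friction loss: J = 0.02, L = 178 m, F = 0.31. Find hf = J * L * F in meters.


hf = J * L * F = 0.02 * 178 * 0.31 = 1.1036 m

1.1036 m


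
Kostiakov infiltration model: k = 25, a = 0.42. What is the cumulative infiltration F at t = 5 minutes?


F = k * t^a = 25 * 5^0.42
F = 25 * 1.965927

49.1482 mm


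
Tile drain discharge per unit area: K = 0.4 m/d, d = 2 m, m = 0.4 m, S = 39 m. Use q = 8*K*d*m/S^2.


q = 8*K*d*m/S^2
q = 8*0.4*2*0.4/39^2
q = 2.5600 / 1521

0.0017 m/d


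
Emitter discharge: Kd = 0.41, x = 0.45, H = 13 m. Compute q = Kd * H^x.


q = Kd * H^x = 0.41 * 13^0.45 = 0.41 * 3.171572

1.3003 L/h


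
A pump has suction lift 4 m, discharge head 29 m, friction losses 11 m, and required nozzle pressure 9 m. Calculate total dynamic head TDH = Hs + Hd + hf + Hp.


TDH = Hs + Hd + hf + Hp = 4 + 29 + 11 + 9 = 53

53 m


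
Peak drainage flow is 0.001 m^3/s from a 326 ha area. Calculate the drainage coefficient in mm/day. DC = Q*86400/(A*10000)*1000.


DC = Q * 86400 / (A * 10000) * 1000
DC = 0.001 * 86400 / (326 * 10000) * 1000
DC = 86400.0000 / 3260000

0.0265 mm/day


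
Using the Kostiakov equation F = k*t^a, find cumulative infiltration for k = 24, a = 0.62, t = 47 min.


F = k * t^a = 24 * 47^0.62
F = 24 * 10.881798

261.1632 mm


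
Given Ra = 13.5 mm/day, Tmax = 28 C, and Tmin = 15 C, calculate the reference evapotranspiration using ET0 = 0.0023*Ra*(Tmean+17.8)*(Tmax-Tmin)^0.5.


Tmean = (Tmax + Tmin)/2 = (28 + 15)/2 = 21.5
ET0 = 0.0023 * 13.5 * (21.5 + 17.8) * sqrt(28 - 15)
ET0 = 0.0023 * 13.5 * 39.3 * 3.605551

4.3997 mm/day


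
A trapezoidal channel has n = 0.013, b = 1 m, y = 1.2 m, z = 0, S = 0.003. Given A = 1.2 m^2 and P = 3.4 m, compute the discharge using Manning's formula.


R = A/P = 1.2/3.4 = 0.352941
Q = (1/0.013) * 1.2 * 0.352941^(2/3) * 0.003^0.5

2.5250 m^3/s


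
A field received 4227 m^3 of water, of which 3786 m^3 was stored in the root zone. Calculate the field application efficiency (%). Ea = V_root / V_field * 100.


Ea = V_root / V_field * 100 = 3786 / 4227 * 100 = 89.5671%

89.5671 %


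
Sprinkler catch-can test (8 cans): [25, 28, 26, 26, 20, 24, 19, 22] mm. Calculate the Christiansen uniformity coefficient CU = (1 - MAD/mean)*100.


mean = 23.750000 mm
MAD = 2.562500 mm
CU = (1 - 2.562500/23.750000)*100

89.2105 %


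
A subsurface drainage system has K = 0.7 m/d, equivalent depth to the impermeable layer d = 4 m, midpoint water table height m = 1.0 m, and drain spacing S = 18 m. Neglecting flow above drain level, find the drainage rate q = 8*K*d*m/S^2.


q = 8*K*d*m/S^2
q = 8*0.7*4*1.0/18^2
q = 22.4000 / 324

0.0691 m/d


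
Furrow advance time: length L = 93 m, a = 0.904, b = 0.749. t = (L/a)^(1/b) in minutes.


t = (L/a)^(1/b)
t = (93/0.904)^(1/0.749)
t = 102.876106^(1/0.749)

486.0358 min


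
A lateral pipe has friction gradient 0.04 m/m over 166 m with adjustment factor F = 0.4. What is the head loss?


hf = J * L * F = 0.04 * 166 * 0.4 = 2.6560 m

2.6560 m


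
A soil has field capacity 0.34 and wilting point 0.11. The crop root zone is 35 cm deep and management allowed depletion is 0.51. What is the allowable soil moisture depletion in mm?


SMD = (FC - PWP) * d * MAD * 10
SMD = (0.34 - 0.11) * 35 * 0.51 * 10
SMD = 0.2300 * 35 * 0.51 * 10

41.0550 mm


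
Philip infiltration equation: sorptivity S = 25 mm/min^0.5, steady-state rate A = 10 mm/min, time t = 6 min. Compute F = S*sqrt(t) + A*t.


F = S*sqrt(t) + A*t
F = 25*sqrt(6) + 10*6
F = 25*2.449490 + 60

121.2372 mm


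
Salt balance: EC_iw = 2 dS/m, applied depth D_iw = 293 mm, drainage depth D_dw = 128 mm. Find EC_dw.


EC_dw = EC_iw * D_iw / D_dw
EC_dw = 2 * 293 / 128
EC_dw = 586 / 128

4.5781 dS/m


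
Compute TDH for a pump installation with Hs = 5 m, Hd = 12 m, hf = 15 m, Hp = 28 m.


TDH = Hs + Hd + hf + Hp = 5 + 12 + 15 + 28 = 60

60 m


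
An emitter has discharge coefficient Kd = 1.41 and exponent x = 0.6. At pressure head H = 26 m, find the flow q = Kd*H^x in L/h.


q = Kd * H^x = 1.41 * 26^0.6 = 1.41 * 7.062915

9.9587 L/h


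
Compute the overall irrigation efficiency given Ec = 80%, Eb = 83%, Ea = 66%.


Ec = 0.8, Eb = 0.83, Ea = 0.66
E = 0.8 * 0.83 * 0.66 * 100 = 43.8240%

43.8240 %


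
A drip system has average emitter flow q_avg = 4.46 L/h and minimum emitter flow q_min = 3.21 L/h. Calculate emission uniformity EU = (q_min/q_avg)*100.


EU = (q_min/q_avg)*100 = (3.21/4.46)*100 = 71.9731%

71.9731 %


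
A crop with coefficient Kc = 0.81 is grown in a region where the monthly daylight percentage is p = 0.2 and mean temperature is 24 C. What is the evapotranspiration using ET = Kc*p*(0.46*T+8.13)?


ET = Kc * p * (0.46*T + 8.13)
ET = 0.81 * 0.2 * (0.46*24 + 8.13)
ET = 0.81 * 0.2 * 19.1700

3.1055 mm/day


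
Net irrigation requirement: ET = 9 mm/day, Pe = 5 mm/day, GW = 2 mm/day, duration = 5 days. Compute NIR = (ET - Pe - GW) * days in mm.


Daily deficit = ET - Pe - GW = 9 - 5 - 2 = 2 mm/day
NIR = 2 * 5 = 10 mm

10.0000 mm


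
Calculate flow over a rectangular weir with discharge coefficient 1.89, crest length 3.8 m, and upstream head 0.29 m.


Q = C * L * H^(3/2) = 1.89 * 3.8 * 0.29^1.5 = 1.89 * 3.8 * 0.156170

1.1216 m^3/s


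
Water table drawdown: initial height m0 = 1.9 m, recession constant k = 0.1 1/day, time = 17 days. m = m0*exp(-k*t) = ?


m = m0 * exp(-k*t)
m = 1.9 * exp(-0.1 * 17)
m = 1.9 * exp(-1.7000)

0.3471 m


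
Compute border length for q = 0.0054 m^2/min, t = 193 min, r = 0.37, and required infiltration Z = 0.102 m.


L = q*t/((1+r)*Z)
L = 0.0054*193/((1+0.37)*0.102)
L = 1.0422/0.13974

7.4581 m


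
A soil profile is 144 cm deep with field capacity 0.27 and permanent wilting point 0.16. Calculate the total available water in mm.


AWC = (FC - PWP) * d * 10
AWC = (0.27 - 0.16) * 144 * 10
AWC = 0.1100 * 144 * 10

158.4000 mm


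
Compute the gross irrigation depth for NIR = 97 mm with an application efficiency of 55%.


Ea = 55% = 0.55
GID = NIR / Ea = 97 / 0.55 = 176.3636 mm

176.3636 mm


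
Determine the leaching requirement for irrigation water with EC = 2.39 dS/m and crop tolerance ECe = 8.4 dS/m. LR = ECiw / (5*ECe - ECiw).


LR = ECiw / (5*ECe - ECiw)
LR = 2.39 / (5*8.4 - 2.39)
LR = 2.39 / 39.6100

0.0603


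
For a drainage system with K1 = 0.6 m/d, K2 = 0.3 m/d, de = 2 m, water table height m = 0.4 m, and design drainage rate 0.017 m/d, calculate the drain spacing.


S^2 = 8*K2*de*m/q + 4*K1*m^2/q
S^2 = 8*0.3*2*0.4/0.017 + 4*0.6*0.4^2/0.017
S = sqrt(135.5294)

11.6417 m


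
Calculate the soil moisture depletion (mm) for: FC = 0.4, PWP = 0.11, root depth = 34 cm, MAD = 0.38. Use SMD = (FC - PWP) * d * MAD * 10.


SMD = (FC - PWP) * d * MAD * 10
SMD = (0.4 - 0.11) * 34 * 0.38 * 10
SMD = 0.2900 * 34 * 0.38 * 10

37.4680 mm


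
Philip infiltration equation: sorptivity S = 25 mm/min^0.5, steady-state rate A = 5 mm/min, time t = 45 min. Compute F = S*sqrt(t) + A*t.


F = S*sqrt(t) + A*t
F = 25*sqrt(45) + 5*45
F = 25*6.708204 + 225

392.7051 mm


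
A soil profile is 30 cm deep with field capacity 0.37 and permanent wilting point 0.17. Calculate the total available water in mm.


AWC = (FC - PWP) * d * 10
AWC = (0.37 - 0.17) * 30 * 10
AWC = 0.2000 * 30 * 10

60.0000 mm


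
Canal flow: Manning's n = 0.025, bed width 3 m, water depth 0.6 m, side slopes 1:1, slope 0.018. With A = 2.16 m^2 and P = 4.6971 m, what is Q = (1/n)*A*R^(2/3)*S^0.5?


R = A/P = 2.16/4.6971 = 0.459858
Q = (1/0.025) * 2.16 * 0.459858^(2/3) * 0.018^0.5

6.9061 m^3/s


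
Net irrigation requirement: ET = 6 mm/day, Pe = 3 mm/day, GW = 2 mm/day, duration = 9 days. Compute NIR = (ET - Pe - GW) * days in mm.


Daily deficit = ET - Pe - GW = 6 - 3 - 2 = 1 mm/day
NIR = 1 * 9 = 9 mm

9.0000 mm


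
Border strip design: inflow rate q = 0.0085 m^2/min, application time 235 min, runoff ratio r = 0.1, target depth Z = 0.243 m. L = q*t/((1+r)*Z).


L = q*t/((1+r)*Z)
L = 0.0085*235/((1+0.1)*0.243)
L = 1.9975/0.2673

7.4729 m


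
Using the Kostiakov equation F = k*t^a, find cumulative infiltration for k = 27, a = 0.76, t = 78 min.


F = k * t^a = 27 * 78^0.76
F = 27 * 27.415230

740.2112 mm


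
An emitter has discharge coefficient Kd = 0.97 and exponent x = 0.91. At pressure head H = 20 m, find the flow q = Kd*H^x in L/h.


q = Kd * H^x = 0.97 * 20^0.91 = 0.97 * 15.273455

14.8153 L/h


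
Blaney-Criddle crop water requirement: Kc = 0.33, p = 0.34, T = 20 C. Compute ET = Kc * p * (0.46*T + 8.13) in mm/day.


ET = Kc * p * (0.46*T + 8.13)
ET = 0.33 * 0.34 * (0.46*20 + 8.13)
ET = 0.33 * 0.34 * 17.3300

1.9444 mm/day


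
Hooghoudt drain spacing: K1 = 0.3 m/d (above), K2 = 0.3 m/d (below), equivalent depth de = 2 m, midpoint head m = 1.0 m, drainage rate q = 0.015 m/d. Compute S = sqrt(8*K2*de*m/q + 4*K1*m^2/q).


S^2 = 8*K2*de*m/q + 4*K1*m^2/q
S^2 = 8*0.3*2*1.0/0.015 + 4*0.3*1.0^2/0.015
S = sqrt(400.0000)

20.0000 m


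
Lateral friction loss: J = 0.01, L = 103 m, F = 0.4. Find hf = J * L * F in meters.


hf = J * L * F = 0.01 * 103 * 0.4 = 0.4120 m

0.4120 m


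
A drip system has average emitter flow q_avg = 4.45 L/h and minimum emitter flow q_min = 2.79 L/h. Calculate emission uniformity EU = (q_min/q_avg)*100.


EU = (q_min/q_avg)*100 = (2.79/4.45)*100 = 62.6966%

62.6966 %


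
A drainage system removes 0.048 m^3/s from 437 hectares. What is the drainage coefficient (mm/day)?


DC = Q * 86400 / (A * 10000) * 1000
DC = 0.048 * 86400 / (437 * 10000) * 1000
DC = 4147200.0000 / 4370000

0.9490 mm/day


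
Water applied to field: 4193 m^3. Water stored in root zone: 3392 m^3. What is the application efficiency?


Ea = V_root / V_field * 100 = 3392 / 4193 * 100 = 80.8967%

80.8967 %


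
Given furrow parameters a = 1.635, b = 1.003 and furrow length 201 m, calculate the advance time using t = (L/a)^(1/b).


t = (L/a)^(1/b)
t = (201/1.635)^(1/1.003)
t = 122.935780^(1/1.003)

121.1792 min


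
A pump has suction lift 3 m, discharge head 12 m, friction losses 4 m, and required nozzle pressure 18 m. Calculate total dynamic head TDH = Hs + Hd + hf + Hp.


TDH = Hs + Hd + hf + Hp = 3 + 12 + 4 + 18 = 37

37 m


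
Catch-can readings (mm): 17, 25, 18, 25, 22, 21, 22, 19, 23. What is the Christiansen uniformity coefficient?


mean = 21.333333 mm
MAD = 2.296296 mm
CU = (1 - 2.296296/21.333333)*100

89.2361 %


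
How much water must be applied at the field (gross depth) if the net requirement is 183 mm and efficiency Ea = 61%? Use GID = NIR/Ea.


Ea = 61% = 0.61
GID = NIR / Ea = 183 / 0.61 = 300.0000 mm

300.0000 mm


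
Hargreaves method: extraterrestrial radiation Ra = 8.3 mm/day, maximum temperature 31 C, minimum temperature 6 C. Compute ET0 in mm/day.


Tmean = (Tmax + Tmin)/2 = (31 + 6)/2 = 18.5
ET0 = 0.0023 * 8.3 * (18.5 + 17.8) * sqrt(31 - 6)
ET0 = 0.0023 * 8.3 * 36.3 * 5.000000

3.4648 mm/day


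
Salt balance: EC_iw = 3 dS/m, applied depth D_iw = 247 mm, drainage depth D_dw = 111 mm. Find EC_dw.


EC_dw = EC_iw * D_iw / D_dw
EC_dw = 3 * 247 / 111
EC_dw = 741 / 111

6.6757 dS/m


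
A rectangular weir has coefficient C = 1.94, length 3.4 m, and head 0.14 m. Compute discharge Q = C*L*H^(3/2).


Q = C * L * H^(3/2) = 1.94 * 3.4 * 0.14^1.5 = 1.94 * 3.4 * 0.052383

0.3455 m^3/s


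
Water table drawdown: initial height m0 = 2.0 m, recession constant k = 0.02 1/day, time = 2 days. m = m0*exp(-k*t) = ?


m = m0 * exp(-k*t)
m = 2.0 * exp(-0.02 * 2)
m = 2.0 * exp(-0.0400)

1.9216 m


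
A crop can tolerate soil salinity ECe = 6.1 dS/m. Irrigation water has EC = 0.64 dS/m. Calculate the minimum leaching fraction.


LR = ECiw / (5*ECe - ECiw)
LR = 0.64 / (5*6.1 - 0.64)
LR = 0.64 / 29.8600

0.0214


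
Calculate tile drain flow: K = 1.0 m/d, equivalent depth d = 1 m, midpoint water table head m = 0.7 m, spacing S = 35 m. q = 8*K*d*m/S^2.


q = 8*K*d*m/S^2
q = 8*1.0*1*0.7/35^2
q = 5.6000 / 1225

0.0046 m/d


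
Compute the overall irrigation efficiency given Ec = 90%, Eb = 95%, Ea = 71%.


Ec = 0.9, Eb = 0.95, Ea = 0.71
E = 0.9 * 0.95 * 0.71 * 100 = 60.7050%

60.7050 %


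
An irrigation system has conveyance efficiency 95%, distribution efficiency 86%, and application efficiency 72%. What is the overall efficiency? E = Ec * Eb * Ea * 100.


Ec = 0.95, Eb = 0.86, Ea = 0.72
E = 0.95 * 0.86 * 0.72 * 100 = 58.8240%

58.8240 %


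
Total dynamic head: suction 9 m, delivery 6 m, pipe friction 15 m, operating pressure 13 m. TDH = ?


TDH = Hs + Hd + hf + Hp = 9 + 6 + 15 + 13 = 43

43 m


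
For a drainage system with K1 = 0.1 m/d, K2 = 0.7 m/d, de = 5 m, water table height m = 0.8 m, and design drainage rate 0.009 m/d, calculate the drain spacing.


S^2 = 8*K2*de*m/q + 4*K1*m^2/q
S^2 = 8*0.7*5*0.8/0.009 + 4*0.1*0.8^2/0.009
S = sqrt(2517.3333)

50.1730 m


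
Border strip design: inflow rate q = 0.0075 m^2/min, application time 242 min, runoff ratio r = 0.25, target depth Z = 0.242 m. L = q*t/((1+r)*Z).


L = q*t/((1+r)*Z)
L = 0.0075*242/((1+0.25)*0.242)
L = 1.815/0.3025

6.0000 m


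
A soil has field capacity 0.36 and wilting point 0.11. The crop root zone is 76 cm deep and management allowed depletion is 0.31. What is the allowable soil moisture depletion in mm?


SMD = (FC - PWP) * d * MAD * 10
SMD = (0.36 - 0.11) * 76 * 0.31 * 10
SMD = 0.2500 * 76 * 0.31 * 10

58.9000 mm


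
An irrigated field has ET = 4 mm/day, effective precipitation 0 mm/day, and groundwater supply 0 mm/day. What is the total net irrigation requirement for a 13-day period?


Daily deficit = ET - Pe - GW = 4 - 0 - 0 = 4 mm/day
NIR = 4 * 13 = 52 mm

52.0000 mm


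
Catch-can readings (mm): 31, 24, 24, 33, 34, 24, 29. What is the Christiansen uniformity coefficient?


mean = 28.428571 mm
MAD = 3.795918 mm
CU = (1 - 3.795918/28.428571)*100

86.6475 %


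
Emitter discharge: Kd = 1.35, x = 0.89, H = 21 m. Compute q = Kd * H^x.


q = Kd * H^x = 1.35 * 21^0.89 = 1.35 * 15.023640

20.2819 L/h


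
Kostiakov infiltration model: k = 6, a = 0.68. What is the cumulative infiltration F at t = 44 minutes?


F = k * t^a = 6 * 44^0.68
F = 6 * 13.108344

78.6501 mm


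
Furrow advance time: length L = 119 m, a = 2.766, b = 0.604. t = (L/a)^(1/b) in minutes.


t = (L/a)^(1/b)
t = (119/2.766)^(1/0.604)
t = 43.022415^(1/0.604)

506.7488 min


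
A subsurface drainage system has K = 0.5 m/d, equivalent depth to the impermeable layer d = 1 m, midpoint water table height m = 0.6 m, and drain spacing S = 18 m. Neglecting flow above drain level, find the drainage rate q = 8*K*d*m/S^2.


q = 8*K*d*m/S^2
q = 8*0.5*1*0.6/18^2
q = 2.4000 / 324

0.0074 m/d


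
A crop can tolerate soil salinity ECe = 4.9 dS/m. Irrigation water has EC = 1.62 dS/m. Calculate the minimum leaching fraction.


LR = ECiw / (5*ECe - ECiw)
LR = 1.62 / (5*4.9 - 1.62)
LR = 1.62 / 22.8800

0.0708


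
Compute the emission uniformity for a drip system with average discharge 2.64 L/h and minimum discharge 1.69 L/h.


EU = (q_min/q_avg)*100 = (1.69/2.64)*100 = 64.0152%

64.0152 %


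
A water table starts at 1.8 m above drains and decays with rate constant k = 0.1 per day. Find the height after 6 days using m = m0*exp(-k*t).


m = m0 * exp(-k*t)
m = 1.8 * exp(-0.1 * 6)
m = 1.8 * exp(-0.6000)

0.9879 m


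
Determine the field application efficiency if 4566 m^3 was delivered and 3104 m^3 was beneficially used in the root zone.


Ea = V_root / V_field * 100 = 3104 / 4566 * 100 = 67.9807%

67.9807 %


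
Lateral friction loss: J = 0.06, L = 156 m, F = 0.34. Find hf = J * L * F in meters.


hf = J * L * F = 0.06 * 156 * 0.34 = 3.1824 m

3.1824 m


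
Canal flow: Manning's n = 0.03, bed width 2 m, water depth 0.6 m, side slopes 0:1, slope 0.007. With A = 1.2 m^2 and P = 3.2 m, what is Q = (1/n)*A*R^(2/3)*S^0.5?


R = A/P = 1.2/3.2 = 0.375000
Q = (1/0.03) * 1.2 * 0.375000^(2/3) * 0.007^0.5

1.7403 m^3/s


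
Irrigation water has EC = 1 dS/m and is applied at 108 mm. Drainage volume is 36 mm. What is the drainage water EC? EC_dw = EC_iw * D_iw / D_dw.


EC_dw = EC_iw * D_iw / D_dw
EC_dw = 1 * 108 / 36
EC_dw = 108 / 36

3.0000 dS/m


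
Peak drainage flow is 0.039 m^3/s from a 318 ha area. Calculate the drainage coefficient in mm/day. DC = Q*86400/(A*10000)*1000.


DC = Q * 86400 / (A * 10000) * 1000
DC = 0.039 * 86400 / (318 * 10000) * 1000
DC = 3369600.0000 / 3180000

1.0596 mm/day


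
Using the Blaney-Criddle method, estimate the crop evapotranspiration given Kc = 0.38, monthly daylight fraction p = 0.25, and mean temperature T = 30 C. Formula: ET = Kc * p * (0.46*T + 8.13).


ET = Kc * p * (0.46*T + 8.13)
ET = 0.38 * 0.25 * (0.46*30 + 8.13)
ET = 0.38 * 0.25 * 21.9300

2.0833 mm/day


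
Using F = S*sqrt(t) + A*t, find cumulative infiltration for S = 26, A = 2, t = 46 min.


F = S*sqrt(t) + A*t
F = 26*sqrt(46) + 2*46
F = 26*6.782330 + 92

268.3406 mm


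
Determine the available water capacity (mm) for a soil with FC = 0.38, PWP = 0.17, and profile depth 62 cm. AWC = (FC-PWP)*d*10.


AWC = (FC - PWP) * d * 10
AWC = (0.38 - 0.17) * 62 * 10
AWC = 0.2100 * 62 * 10

130.2000 mm


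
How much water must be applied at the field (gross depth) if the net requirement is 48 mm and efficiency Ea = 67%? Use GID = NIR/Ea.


Ea = 67% = 0.67
GID = NIR / Ea = 48 / 0.67 = 71.6418 mm

71.6418 mm


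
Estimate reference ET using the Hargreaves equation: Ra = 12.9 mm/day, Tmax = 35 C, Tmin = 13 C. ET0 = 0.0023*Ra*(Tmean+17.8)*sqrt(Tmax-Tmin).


Tmean = (Tmax + Tmin)/2 = (35 + 13)/2 = 24.0
ET0 = 0.0023 * 12.9 * (24.0 + 17.8) * sqrt(35 - 13)
ET0 = 0.0023 * 12.9 * 41.8 * 4.690416

5.8171 mm/day


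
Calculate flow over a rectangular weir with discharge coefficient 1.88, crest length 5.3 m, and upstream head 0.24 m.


Q = C * L * H^(3/2) = 1.88 * 5.3 * 0.24^1.5 = 1.88 * 5.3 * 0.117576

1.1715 m^3/s


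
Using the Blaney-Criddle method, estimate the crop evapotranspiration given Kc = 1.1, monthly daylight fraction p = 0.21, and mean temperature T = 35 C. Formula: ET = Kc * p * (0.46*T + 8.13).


ET = Kc * p * (0.46*T + 8.13)
ET = 1.1 * 0.21 * (0.46*35 + 8.13)
ET = 1.1 * 0.21 * 24.2300

5.5971 mm/day


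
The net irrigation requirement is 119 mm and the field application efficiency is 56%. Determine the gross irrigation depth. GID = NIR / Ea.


Ea = 56% = 0.56
GID = NIR / Ea = 119 / 0.56 = 212.5000 mm

212.5000 mm


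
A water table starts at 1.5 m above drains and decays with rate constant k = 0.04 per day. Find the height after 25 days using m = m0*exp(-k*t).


m = m0 * exp(-k*t)
m = 1.5 * exp(-0.04 * 25)
m = 1.5 * exp(-1.0000)

0.5518 m


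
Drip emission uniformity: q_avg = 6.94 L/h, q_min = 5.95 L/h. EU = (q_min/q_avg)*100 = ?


EU = (q_min/q_avg)*100 = (5.95/6.94)*100 = 85.7349%

85.7349 %


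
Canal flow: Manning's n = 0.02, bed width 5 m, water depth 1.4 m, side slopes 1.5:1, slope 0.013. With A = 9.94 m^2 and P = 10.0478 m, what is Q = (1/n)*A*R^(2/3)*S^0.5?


R = A/P = 9.94/10.0478 = 0.989271
Q = (1/0.02) * 9.94 * 0.989271^(2/3) * 0.013^0.5

56.2607 m^3/s


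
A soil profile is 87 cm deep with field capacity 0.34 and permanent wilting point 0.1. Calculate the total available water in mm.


AWC = (FC - PWP) * d * 10
AWC = (0.34 - 0.1) * 87 * 10
AWC = 0.2400 * 87 * 10

208.8000 mm


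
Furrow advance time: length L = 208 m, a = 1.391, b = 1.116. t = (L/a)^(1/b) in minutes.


t = (L/a)^(1/b)
t = (208/1.391)^(1/1.116)
t = 149.532710^(1/1.116)

88.8563 min


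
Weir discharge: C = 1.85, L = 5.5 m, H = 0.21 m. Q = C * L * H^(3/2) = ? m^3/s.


Q = C * L * H^(3/2) = 1.85 * 5.5 * 0.21^1.5 = 1.85 * 5.5 * 0.096234

0.9792 m^3/s


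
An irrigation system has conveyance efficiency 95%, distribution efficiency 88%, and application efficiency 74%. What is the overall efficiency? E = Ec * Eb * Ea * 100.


Ec = 0.95, Eb = 0.88, Ea = 0.74
E = 0.95 * 0.88 * 0.74 * 100 = 61.8640%

61.8640 %
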